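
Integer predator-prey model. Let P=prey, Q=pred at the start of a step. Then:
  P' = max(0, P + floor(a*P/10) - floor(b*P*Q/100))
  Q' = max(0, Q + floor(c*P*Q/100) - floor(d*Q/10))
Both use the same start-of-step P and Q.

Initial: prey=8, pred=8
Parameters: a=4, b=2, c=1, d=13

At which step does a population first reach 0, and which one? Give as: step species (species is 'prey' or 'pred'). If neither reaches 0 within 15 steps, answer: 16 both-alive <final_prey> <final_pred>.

Answer: 1 pred

Derivation:
Step 1: prey: 8+3-1=10; pred: 8+0-10=0
First extinction: pred at step 1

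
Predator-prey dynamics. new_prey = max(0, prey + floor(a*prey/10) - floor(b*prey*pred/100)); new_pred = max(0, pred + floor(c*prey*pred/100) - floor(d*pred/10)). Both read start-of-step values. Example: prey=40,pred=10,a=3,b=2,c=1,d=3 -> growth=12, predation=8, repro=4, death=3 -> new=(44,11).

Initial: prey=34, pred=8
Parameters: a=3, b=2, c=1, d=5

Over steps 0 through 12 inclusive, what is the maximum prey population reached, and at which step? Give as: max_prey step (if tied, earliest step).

Answer: 118 8

Derivation:
Step 1: prey: 34+10-5=39; pred: 8+2-4=6
Step 2: prey: 39+11-4=46; pred: 6+2-3=5
Step 3: prey: 46+13-4=55; pred: 5+2-2=5
Step 4: prey: 55+16-5=66; pred: 5+2-2=5
Step 5: prey: 66+19-6=79; pred: 5+3-2=6
Step 6: prey: 79+23-9=93; pred: 6+4-3=7
Step 7: prey: 93+27-13=107; pred: 7+6-3=10
Step 8: prey: 107+32-21=118; pred: 10+10-5=15
Step 9: prey: 118+35-35=118; pred: 15+17-7=25
Step 10: prey: 118+35-59=94; pred: 25+29-12=42
Step 11: prey: 94+28-78=44; pred: 42+39-21=60
Step 12: prey: 44+13-52=5; pred: 60+26-30=56
Max prey = 118 at step 8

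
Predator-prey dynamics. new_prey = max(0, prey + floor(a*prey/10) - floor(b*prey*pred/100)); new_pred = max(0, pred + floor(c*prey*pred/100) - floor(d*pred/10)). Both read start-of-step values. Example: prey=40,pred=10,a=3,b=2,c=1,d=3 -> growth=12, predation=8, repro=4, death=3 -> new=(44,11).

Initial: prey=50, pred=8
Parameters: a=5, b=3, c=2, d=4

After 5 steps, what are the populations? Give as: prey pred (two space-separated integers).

Answer: 0 53

Derivation:
Step 1: prey: 50+25-12=63; pred: 8+8-3=13
Step 2: prey: 63+31-24=70; pred: 13+16-5=24
Step 3: prey: 70+35-50=55; pred: 24+33-9=48
Step 4: prey: 55+27-79=3; pred: 48+52-19=81
Step 5: prey: 3+1-7=0; pred: 81+4-32=53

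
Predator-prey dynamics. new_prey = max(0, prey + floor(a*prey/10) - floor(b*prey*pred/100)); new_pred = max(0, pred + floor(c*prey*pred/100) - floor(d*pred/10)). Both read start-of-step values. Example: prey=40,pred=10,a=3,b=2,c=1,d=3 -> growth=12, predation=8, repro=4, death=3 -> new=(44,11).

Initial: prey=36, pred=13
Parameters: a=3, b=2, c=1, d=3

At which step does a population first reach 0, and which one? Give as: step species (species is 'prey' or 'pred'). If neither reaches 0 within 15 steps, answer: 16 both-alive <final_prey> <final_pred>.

Answer: 16 both-alive 24 11

Derivation:
Step 1: prey: 36+10-9=37; pred: 13+4-3=14
Step 2: prey: 37+11-10=38; pred: 14+5-4=15
Step 3: prey: 38+11-11=38; pred: 15+5-4=16
Step 4: prey: 38+11-12=37; pred: 16+6-4=18
Step 5: prey: 37+11-13=35; pred: 18+6-5=19
Step 6: prey: 35+10-13=32; pred: 19+6-5=20
Step 7: prey: 32+9-12=29; pred: 20+6-6=20
Step 8: prey: 29+8-11=26; pred: 20+5-6=19
Step 9: prey: 26+7-9=24; pred: 19+4-5=18
Step 10: prey: 24+7-8=23; pred: 18+4-5=17
Step 11: prey: 23+6-7=22; pred: 17+3-5=15
Step 12: prey: 22+6-6=22; pred: 15+3-4=14
Step 13: prey: 22+6-6=22; pred: 14+3-4=13
Step 14: prey: 22+6-5=23; pred: 13+2-3=12
Step 15: prey: 23+6-5=24; pred: 12+2-3=11
No extinction within 15 steps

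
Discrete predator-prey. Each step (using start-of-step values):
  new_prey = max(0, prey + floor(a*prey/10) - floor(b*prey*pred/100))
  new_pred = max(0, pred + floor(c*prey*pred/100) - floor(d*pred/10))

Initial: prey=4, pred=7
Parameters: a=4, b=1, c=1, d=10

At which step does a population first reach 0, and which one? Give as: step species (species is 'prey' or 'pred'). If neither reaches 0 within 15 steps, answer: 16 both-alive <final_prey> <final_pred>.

Step 1: prey: 4+1-0=5; pred: 7+0-7=0
First extinction: pred at step 1

Answer: 1 pred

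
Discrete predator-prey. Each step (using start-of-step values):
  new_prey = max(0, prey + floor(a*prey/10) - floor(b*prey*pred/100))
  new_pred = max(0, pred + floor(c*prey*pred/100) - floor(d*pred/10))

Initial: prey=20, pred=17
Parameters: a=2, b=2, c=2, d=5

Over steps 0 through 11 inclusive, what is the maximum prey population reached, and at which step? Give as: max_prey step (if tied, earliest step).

Answer: 30 11

Derivation:
Step 1: prey: 20+4-6=18; pred: 17+6-8=15
Step 2: prey: 18+3-5=16; pred: 15+5-7=13
Step 3: prey: 16+3-4=15; pred: 13+4-6=11
Step 4: prey: 15+3-3=15; pred: 11+3-5=9
Step 5: prey: 15+3-2=16; pred: 9+2-4=7
Step 6: prey: 16+3-2=17; pred: 7+2-3=6
Step 7: prey: 17+3-2=18; pred: 6+2-3=5
Step 8: prey: 18+3-1=20; pred: 5+1-2=4
Step 9: prey: 20+4-1=23; pred: 4+1-2=3
Step 10: prey: 23+4-1=26; pred: 3+1-1=3
Step 11: prey: 26+5-1=30; pred: 3+1-1=3
Max prey = 30 at step 11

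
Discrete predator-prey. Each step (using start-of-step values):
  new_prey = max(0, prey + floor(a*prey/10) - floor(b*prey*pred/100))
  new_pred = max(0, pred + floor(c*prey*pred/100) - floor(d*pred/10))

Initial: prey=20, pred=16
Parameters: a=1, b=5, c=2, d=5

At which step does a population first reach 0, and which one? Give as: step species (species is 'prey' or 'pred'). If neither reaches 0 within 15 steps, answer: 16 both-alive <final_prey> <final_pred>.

Answer: 16 both-alive 2 1

Derivation:
Step 1: prey: 20+2-16=6; pred: 16+6-8=14
Step 2: prey: 6+0-4=2; pred: 14+1-7=8
Step 3: prey: 2+0-0=2; pred: 8+0-4=4
Step 4: prey: 2+0-0=2; pred: 4+0-2=2
Step 5: prey: 2+0-0=2; pred: 2+0-1=1
Step 6: prey: 2+0-0=2; pred: 1+0-0=1
Steps 7-15: state stable at prey=2, pred=1 (no change)
No extinction within 15 steps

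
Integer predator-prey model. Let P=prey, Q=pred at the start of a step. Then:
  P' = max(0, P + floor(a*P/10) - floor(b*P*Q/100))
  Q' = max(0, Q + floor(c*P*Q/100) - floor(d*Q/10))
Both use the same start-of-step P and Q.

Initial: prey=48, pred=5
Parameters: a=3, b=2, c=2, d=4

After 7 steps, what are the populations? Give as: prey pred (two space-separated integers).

Answer: 0 48

Derivation:
Step 1: prey: 48+14-4=58; pred: 5+4-2=7
Step 2: prey: 58+17-8=67; pred: 7+8-2=13
Step 3: prey: 67+20-17=70; pred: 13+17-5=25
Step 4: prey: 70+21-35=56; pred: 25+35-10=50
Step 5: prey: 56+16-56=16; pred: 50+56-20=86
Step 6: prey: 16+4-27=0; pred: 86+27-34=79
Step 7: prey: 0+0-0=0; pred: 79+0-31=48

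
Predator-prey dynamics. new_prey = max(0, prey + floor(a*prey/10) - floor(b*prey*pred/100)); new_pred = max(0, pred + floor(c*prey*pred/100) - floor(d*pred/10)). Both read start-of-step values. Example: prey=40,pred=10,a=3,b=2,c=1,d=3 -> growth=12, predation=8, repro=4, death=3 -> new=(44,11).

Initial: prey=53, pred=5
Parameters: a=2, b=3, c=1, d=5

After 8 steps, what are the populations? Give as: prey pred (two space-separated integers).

Answer: 64 9

Derivation:
Step 1: prey: 53+10-7=56; pred: 5+2-2=5
Step 2: prey: 56+11-8=59; pred: 5+2-2=5
Step 3: prey: 59+11-8=62; pred: 5+2-2=5
Step 4: prey: 62+12-9=65; pred: 5+3-2=6
Step 5: prey: 65+13-11=67; pred: 6+3-3=6
Step 6: prey: 67+13-12=68; pred: 6+4-3=7
Step 7: prey: 68+13-14=67; pred: 7+4-3=8
Step 8: prey: 67+13-16=64; pred: 8+5-4=9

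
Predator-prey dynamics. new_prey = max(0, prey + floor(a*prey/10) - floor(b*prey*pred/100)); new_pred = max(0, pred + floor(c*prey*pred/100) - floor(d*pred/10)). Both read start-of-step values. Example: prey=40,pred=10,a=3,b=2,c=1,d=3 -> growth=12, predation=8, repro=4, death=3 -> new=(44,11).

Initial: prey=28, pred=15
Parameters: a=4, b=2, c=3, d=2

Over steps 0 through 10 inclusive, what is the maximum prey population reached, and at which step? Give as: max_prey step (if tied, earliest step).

Answer: 31 1

Derivation:
Step 1: prey: 28+11-8=31; pred: 15+12-3=24
Step 2: prey: 31+12-14=29; pred: 24+22-4=42
Step 3: prey: 29+11-24=16; pred: 42+36-8=70
Step 4: prey: 16+6-22=0; pred: 70+33-14=89
Step 5: prey: 0+0-0=0; pred: 89+0-17=72
Step 6: prey: 0+0-0=0; pred: 72+0-14=58
Step 7: prey: 0+0-0=0; pred: 58+0-11=47
Step 8: prey: 0+0-0=0; pred: 47+0-9=38
Step 9: prey: 0+0-0=0; pred: 38+0-7=31
Step 10: prey: 0+0-0=0; pred: 31+0-6=25
Max prey = 31 at step 1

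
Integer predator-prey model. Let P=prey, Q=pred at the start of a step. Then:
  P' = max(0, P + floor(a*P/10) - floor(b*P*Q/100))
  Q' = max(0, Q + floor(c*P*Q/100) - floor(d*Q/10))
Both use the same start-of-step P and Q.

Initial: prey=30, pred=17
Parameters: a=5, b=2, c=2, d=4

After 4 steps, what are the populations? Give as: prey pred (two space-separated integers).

Step 1: prey: 30+15-10=35; pred: 17+10-6=21
Step 2: prey: 35+17-14=38; pred: 21+14-8=27
Step 3: prey: 38+19-20=37; pred: 27+20-10=37
Step 4: prey: 37+18-27=28; pred: 37+27-14=50

Answer: 28 50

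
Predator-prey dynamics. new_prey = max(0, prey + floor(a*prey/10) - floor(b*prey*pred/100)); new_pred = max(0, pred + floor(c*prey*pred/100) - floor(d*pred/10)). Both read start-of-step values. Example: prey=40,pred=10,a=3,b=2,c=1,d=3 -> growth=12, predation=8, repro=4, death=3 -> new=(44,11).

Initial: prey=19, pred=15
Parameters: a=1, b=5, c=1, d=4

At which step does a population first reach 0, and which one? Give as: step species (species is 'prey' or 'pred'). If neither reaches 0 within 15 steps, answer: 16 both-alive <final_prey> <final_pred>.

Step 1: prey: 19+1-14=6; pred: 15+2-6=11
Step 2: prey: 6+0-3=3; pred: 11+0-4=7
Step 3: prey: 3+0-1=2; pred: 7+0-2=5
Step 4: prey: 2+0-0=2; pred: 5+0-2=3
Step 5: prey: 2+0-0=2; pred: 3+0-1=2
Step 6: prey: 2+0-0=2; pred: 2+0-0=2
Steps 7-15: state stable at prey=2, pred=2 (no change)
No extinction within 15 steps

Answer: 16 both-alive 2 2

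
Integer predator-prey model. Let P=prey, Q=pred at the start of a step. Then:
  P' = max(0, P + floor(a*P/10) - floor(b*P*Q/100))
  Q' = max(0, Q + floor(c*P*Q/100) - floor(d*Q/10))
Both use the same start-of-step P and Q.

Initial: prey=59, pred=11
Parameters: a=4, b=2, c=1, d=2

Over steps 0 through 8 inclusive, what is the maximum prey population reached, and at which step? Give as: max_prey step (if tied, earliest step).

Answer: 77 2

Derivation:
Step 1: prey: 59+23-12=70; pred: 11+6-2=15
Step 2: prey: 70+28-21=77; pred: 15+10-3=22
Step 3: prey: 77+30-33=74; pred: 22+16-4=34
Step 4: prey: 74+29-50=53; pred: 34+25-6=53
Step 5: prey: 53+21-56=18; pred: 53+28-10=71
Step 6: prey: 18+7-25=0; pred: 71+12-14=69
Step 7: prey: 0+0-0=0; pred: 69+0-13=56
Step 8: prey: 0+0-0=0; pred: 56+0-11=45
Max prey = 77 at step 2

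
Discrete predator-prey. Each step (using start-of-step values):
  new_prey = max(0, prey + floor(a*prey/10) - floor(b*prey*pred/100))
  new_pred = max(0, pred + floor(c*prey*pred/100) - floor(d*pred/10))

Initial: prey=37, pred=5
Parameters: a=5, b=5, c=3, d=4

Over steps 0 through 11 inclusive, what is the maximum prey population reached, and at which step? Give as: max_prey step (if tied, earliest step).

Answer: 51 2

Derivation:
Step 1: prey: 37+18-9=46; pred: 5+5-2=8
Step 2: prey: 46+23-18=51; pred: 8+11-3=16
Step 3: prey: 51+25-40=36; pred: 16+24-6=34
Step 4: prey: 36+18-61=0; pred: 34+36-13=57
Step 5: prey: 0+0-0=0; pred: 57+0-22=35
Step 6: prey: 0+0-0=0; pred: 35+0-14=21
Step 7: prey: 0+0-0=0; pred: 21+0-8=13
Step 8: prey: 0+0-0=0; pred: 13+0-5=8
Step 9: prey: 0+0-0=0; pred: 8+0-3=5
Step 10: prey: 0+0-0=0; pred: 5+0-2=3
Step 11: prey: 0+0-0=0; pred: 3+0-1=2
Max prey = 51 at step 2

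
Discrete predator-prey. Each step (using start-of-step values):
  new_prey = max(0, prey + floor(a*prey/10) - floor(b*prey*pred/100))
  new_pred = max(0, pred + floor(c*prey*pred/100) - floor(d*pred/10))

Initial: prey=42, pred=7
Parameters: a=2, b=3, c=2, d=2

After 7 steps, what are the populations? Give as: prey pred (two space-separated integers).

Step 1: prey: 42+8-8=42; pred: 7+5-1=11
Step 2: prey: 42+8-13=37; pred: 11+9-2=18
Step 3: prey: 37+7-19=25; pred: 18+13-3=28
Step 4: prey: 25+5-21=9; pred: 28+14-5=37
Step 5: prey: 9+1-9=1; pred: 37+6-7=36
Step 6: prey: 1+0-1=0; pred: 36+0-7=29
Step 7: prey: 0+0-0=0; pred: 29+0-5=24

Answer: 0 24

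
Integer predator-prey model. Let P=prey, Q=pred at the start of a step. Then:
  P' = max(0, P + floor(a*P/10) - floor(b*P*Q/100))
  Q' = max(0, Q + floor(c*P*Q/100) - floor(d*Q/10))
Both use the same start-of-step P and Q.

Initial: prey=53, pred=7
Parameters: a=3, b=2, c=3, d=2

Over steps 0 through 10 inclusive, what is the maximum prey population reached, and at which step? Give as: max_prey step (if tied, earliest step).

Answer: 61 1

Derivation:
Step 1: prey: 53+15-7=61; pred: 7+11-1=17
Step 2: prey: 61+18-20=59; pred: 17+31-3=45
Step 3: prey: 59+17-53=23; pred: 45+79-9=115
Step 4: prey: 23+6-52=0; pred: 115+79-23=171
Step 5: prey: 0+0-0=0; pred: 171+0-34=137
Step 6: prey: 0+0-0=0; pred: 137+0-27=110
Step 7: prey: 0+0-0=0; pred: 110+0-22=88
Step 8: prey: 0+0-0=0; pred: 88+0-17=71
Step 9: prey: 0+0-0=0; pred: 71+0-14=57
Step 10: prey: 0+0-0=0; pred: 57+0-11=46
Max prey = 61 at step 1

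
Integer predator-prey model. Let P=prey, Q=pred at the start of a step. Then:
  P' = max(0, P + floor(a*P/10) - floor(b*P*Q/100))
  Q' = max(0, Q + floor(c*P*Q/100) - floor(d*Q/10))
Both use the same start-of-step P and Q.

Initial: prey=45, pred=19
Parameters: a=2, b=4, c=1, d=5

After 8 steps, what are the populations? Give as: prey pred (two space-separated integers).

Step 1: prey: 45+9-34=20; pred: 19+8-9=18
Step 2: prey: 20+4-14=10; pred: 18+3-9=12
Step 3: prey: 10+2-4=8; pred: 12+1-6=7
Step 4: prey: 8+1-2=7; pred: 7+0-3=4
Step 5: prey: 7+1-1=7; pred: 4+0-2=2
Step 6: prey: 7+1-0=8; pred: 2+0-1=1
Step 7: prey: 8+1-0=9; pred: 1+0-0=1
Step 8: prey: 9+1-0=10; pred: 1+0-0=1

Answer: 10 1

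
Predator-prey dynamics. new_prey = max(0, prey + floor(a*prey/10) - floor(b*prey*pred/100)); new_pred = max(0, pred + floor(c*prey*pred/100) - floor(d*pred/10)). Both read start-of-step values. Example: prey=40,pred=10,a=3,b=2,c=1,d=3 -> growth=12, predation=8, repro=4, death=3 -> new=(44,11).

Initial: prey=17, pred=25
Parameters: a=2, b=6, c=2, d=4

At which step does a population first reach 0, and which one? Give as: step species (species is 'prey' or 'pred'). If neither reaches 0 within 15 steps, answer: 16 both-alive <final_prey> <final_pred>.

Step 1: prey: 17+3-25=0; pred: 25+8-10=23
First extinction: prey at step 1

Answer: 1 prey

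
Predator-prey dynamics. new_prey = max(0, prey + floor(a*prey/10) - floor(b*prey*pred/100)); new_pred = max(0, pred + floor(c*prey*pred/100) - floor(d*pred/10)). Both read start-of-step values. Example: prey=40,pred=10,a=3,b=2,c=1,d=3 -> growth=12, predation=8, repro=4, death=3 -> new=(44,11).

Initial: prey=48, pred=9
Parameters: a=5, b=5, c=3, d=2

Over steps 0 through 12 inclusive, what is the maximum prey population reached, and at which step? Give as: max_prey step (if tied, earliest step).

Answer: 51 1

Derivation:
Step 1: prey: 48+24-21=51; pred: 9+12-1=20
Step 2: prey: 51+25-51=25; pred: 20+30-4=46
Step 3: prey: 25+12-57=0; pred: 46+34-9=71
Step 4: prey: 0+0-0=0; pred: 71+0-14=57
Step 5: prey: 0+0-0=0; pred: 57+0-11=46
Step 6: prey: 0+0-0=0; pred: 46+0-9=37
Step 7: prey: 0+0-0=0; pred: 37+0-7=30
Step 8: prey: 0+0-0=0; pred: 30+0-6=24
Step 9: prey: 0+0-0=0; pred: 24+0-4=20
Step 10: prey: 0+0-0=0; pred: 20+0-4=16
Step 11: prey: 0+0-0=0; pred: 16+0-3=13
Step 12: prey: 0+0-0=0; pred: 13+0-2=11
Max prey = 51 at step 1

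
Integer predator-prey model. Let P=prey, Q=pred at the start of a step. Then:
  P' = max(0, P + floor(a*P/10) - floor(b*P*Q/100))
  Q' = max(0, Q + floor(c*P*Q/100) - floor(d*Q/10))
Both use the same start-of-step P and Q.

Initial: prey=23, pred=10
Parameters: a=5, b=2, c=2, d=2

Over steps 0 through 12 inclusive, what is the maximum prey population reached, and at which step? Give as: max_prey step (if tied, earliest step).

Step 1: prey: 23+11-4=30; pred: 10+4-2=12
Step 2: prey: 30+15-7=38; pred: 12+7-2=17
Step 3: prey: 38+19-12=45; pred: 17+12-3=26
Step 4: prey: 45+22-23=44; pred: 26+23-5=44
Step 5: prey: 44+22-38=28; pred: 44+38-8=74
Step 6: prey: 28+14-41=1; pred: 74+41-14=101
Step 7: prey: 1+0-2=0; pred: 101+2-20=83
Step 8: prey: 0+0-0=0; pred: 83+0-16=67
Step 9: prey: 0+0-0=0; pred: 67+0-13=54
Step 10: prey: 0+0-0=0; pred: 54+0-10=44
Step 11: prey: 0+0-0=0; pred: 44+0-8=36
Step 12: prey: 0+0-0=0; pred: 36+0-7=29
Max prey = 45 at step 3

Answer: 45 3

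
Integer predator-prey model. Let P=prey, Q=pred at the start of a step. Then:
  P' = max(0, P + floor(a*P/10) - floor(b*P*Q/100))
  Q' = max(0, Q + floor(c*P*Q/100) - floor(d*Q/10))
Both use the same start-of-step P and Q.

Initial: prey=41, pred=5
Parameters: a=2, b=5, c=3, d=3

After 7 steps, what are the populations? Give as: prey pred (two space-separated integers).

Step 1: prey: 41+8-10=39; pred: 5+6-1=10
Step 2: prey: 39+7-19=27; pred: 10+11-3=18
Step 3: prey: 27+5-24=8; pred: 18+14-5=27
Step 4: prey: 8+1-10=0; pred: 27+6-8=25
Step 5: prey: 0+0-0=0; pred: 25+0-7=18
Step 6: prey: 0+0-0=0; pred: 18+0-5=13
Step 7: prey: 0+0-0=0; pred: 13+0-3=10

Answer: 0 10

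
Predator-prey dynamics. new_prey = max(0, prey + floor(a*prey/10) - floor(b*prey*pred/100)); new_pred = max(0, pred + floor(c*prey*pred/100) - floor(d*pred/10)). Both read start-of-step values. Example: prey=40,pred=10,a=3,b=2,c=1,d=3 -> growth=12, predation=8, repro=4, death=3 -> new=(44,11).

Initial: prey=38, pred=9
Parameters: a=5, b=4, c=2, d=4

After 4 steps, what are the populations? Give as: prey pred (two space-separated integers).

Step 1: prey: 38+19-13=44; pred: 9+6-3=12
Step 2: prey: 44+22-21=45; pred: 12+10-4=18
Step 3: prey: 45+22-32=35; pred: 18+16-7=27
Step 4: prey: 35+17-37=15; pred: 27+18-10=35

Answer: 15 35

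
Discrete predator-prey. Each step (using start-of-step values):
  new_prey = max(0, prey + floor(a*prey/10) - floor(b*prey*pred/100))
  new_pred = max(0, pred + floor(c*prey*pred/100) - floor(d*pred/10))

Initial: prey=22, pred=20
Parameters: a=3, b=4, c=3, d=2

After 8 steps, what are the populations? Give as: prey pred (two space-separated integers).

Step 1: prey: 22+6-17=11; pred: 20+13-4=29
Step 2: prey: 11+3-12=2; pred: 29+9-5=33
Step 3: prey: 2+0-2=0; pred: 33+1-6=28
Step 4: prey: 0+0-0=0; pred: 28+0-5=23
Step 5: prey: 0+0-0=0; pred: 23+0-4=19
Step 6: prey: 0+0-0=0; pred: 19+0-3=16
Step 7: prey: 0+0-0=0; pred: 16+0-3=13
Step 8: prey: 0+0-0=0; pred: 13+0-2=11

Answer: 0 11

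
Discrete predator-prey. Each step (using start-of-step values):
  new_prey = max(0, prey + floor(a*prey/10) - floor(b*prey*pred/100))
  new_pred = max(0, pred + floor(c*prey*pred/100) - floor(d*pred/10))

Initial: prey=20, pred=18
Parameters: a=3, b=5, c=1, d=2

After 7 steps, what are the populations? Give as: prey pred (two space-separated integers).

Answer: 1 7

Derivation:
Step 1: prey: 20+6-18=8; pred: 18+3-3=18
Step 2: prey: 8+2-7=3; pred: 18+1-3=16
Step 3: prey: 3+0-2=1; pred: 16+0-3=13
Step 4: prey: 1+0-0=1; pred: 13+0-2=11
Step 5: prey: 1+0-0=1; pred: 11+0-2=9
Step 6: prey: 1+0-0=1; pred: 9+0-1=8
Step 7: prey: 1+0-0=1; pred: 8+0-1=7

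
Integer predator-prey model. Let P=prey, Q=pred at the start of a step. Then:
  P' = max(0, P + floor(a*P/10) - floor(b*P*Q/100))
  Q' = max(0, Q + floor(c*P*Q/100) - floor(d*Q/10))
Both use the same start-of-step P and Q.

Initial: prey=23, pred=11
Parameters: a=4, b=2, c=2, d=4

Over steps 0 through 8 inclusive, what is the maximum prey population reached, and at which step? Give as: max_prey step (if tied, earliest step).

Answer: 38 4

Derivation:
Step 1: prey: 23+9-5=27; pred: 11+5-4=12
Step 2: prey: 27+10-6=31; pred: 12+6-4=14
Step 3: prey: 31+12-8=35; pred: 14+8-5=17
Step 4: prey: 35+14-11=38; pred: 17+11-6=22
Step 5: prey: 38+15-16=37; pred: 22+16-8=30
Step 6: prey: 37+14-22=29; pred: 30+22-12=40
Step 7: prey: 29+11-23=17; pred: 40+23-16=47
Step 8: prey: 17+6-15=8; pred: 47+15-18=44
Max prey = 38 at step 4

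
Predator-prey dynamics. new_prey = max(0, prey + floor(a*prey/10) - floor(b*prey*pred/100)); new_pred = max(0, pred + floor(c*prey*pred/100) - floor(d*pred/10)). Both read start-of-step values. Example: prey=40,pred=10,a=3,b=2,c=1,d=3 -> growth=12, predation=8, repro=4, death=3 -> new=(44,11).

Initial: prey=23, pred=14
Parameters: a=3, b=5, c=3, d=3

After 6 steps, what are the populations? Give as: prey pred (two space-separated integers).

Step 1: prey: 23+6-16=13; pred: 14+9-4=19
Step 2: prey: 13+3-12=4; pred: 19+7-5=21
Step 3: prey: 4+1-4=1; pred: 21+2-6=17
Step 4: prey: 1+0-0=1; pred: 17+0-5=12
Step 5: prey: 1+0-0=1; pred: 12+0-3=9
Step 6: prey: 1+0-0=1; pred: 9+0-2=7

Answer: 1 7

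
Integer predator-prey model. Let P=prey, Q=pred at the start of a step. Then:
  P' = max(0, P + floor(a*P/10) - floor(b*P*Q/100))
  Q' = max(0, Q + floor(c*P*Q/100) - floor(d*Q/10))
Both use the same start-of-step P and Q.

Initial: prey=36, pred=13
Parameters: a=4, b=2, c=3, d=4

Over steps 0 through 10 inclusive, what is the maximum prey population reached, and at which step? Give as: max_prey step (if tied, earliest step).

Step 1: prey: 36+14-9=41; pred: 13+14-5=22
Step 2: prey: 41+16-18=39; pred: 22+27-8=41
Step 3: prey: 39+15-31=23; pred: 41+47-16=72
Step 4: prey: 23+9-33=0; pred: 72+49-28=93
Step 5: prey: 0+0-0=0; pred: 93+0-37=56
Step 6: prey: 0+0-0=0; pred: 56+0-22=34
Step 7: prey: 0+0-0=0; pred: 34+0-13=21
Step 8: prey: 0+0-0=0; pred: 21+0-8=13
Step 9: prey: 0+0-0=0; pred: 13+0-5=8
Step 10: prey: 0+0-0=0; pred: 8+0-3=5
Max prey = 41 at step 1

Answer: 41 1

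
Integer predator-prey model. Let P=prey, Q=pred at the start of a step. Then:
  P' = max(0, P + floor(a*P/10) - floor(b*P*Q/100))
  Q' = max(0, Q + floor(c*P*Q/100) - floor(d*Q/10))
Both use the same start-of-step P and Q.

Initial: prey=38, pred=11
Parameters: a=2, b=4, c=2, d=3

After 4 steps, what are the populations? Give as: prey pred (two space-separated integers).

Step 1: prey: 38+7-16=29; pred: 11+8-3=16
Step 2: prey: 29+5-18=16; pred: 16+9-4=21
Step 3: prey: 16+3-13=6; pred: 21+6-6=21
Step 4: prey: 6+1-5=2; pred: 21+2-6=17

Answer: 2 17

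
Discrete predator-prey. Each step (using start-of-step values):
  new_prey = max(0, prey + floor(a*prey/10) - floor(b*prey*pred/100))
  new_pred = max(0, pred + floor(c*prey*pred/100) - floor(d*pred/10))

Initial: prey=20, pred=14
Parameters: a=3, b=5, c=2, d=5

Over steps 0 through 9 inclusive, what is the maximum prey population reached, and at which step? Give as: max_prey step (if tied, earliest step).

Answer: 23 9

Derivation:
Step 1: prey: 20+6-14=12; pred: 14+5-7=12
Step 2: prey: 12+3-7=8; pred: 12+2-6=8
Step 3: prey: 8+2-3=7; pred: 8+1-4=5
Step 4: prey: 7+2-1=8; pred: 5+0-2=3
Step 5: prey: 8+2-1=9; pred: 3+0-1=2
Step 6: prey: 9+2-0=11; pred: 2+0-1=1
Step 7: prey: 11+3-0=14; pred: 1+0-0=1
Step 8: prey: 14+4-0=18; pred: 1+0-0=1
Step 9: prey: 18+5-0=23; pred: 1+0-0=1
Max prey = 23 at step 9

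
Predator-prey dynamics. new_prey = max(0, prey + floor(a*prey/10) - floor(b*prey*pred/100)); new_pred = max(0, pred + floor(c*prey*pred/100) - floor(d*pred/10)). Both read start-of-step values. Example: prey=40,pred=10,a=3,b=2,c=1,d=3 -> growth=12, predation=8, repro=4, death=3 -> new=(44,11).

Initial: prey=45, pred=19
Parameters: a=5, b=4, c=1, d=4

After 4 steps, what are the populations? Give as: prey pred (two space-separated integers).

Step 1: prey: 45+22-34=33; pred: 19+8-7=20
Step 2: prey: 33+16-26=23; pred: 20+6-8=18
Step 3: prey: 23+11-16=18; pred: 18+4-7=15
Step 4: prey: 18+9-10=17; pred: 15+2-6=11

Answer: 17 11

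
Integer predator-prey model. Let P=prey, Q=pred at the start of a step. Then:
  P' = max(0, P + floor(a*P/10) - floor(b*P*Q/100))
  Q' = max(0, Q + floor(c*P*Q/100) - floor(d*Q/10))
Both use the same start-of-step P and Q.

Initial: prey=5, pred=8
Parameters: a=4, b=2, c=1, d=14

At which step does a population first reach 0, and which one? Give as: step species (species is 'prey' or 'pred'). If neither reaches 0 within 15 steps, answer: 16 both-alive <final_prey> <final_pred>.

Step 1: prey: 5+2-0=7; pred: 8+0-11=0
First extinction: pred at step 1

Answer: 1 pred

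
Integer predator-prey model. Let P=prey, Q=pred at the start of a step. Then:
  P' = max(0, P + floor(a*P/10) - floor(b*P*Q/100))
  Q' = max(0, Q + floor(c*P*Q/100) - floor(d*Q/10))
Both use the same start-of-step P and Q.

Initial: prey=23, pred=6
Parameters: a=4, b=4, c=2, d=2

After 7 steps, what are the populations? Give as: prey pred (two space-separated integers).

Step 1: prey: 23+9-5=27; pred: 6+2-1=7
Step 2: prey: 27+10-7=30; pred: 7+3-1=9
Step 3: prey: 30+12-10=32; pred: 9+5-1=13
Step 4: prey: 32+12-16=28; pred: 13+8-2=19
Step 5: prey: 28+11-21=18; pred: 19+10-3=26
Step 6: prey: 18+7-18=7; pred: 26+9-5=30
Step 7: prey: 7+2-8=1; pred: 30+4-6=28

Answer: 1 28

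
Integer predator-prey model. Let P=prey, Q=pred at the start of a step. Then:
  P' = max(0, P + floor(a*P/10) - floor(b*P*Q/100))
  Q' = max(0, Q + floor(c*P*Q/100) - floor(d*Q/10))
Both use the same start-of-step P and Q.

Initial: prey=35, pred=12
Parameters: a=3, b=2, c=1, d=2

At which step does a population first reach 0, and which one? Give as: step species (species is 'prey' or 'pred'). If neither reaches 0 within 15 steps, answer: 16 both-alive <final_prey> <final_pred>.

Step 1: prey: 35+10-8=37; pred: 12+4-2=14
Step 2: prey: 37+11-10=38; pred: 14+5-2=17
Step 3: prey: 38+11-12=37; pred: 17+6-3=20
Step 4: prey: 37+11-14=34; pred: 20+7-4=23
Step 5: prey: 34+10-15=29; pred: 23+7-4=26
Step 6: prey: 29+8-15=22; pred: 26+7-5=28
Step 7: prey: 22+6-12=16; pred: 28+6-5=29
Step 8: prey: 16+4-9=11; pred: 29+4-5=28
Step 9: prey: 11+3-6=8; pred: 28+3-5=26
Step 10: prey: 8+2-4=6; pred: 26+2-5=23
Step 11: prey: 6+1-2=5; pred: 23+1-4=20
Step 12: prey: 5+1-2=4; pred: 20+1-4=17
Step 13: prey: 4+1-1=4; pred: 17+0-3=14
Step 14: prey: 4+1-1=4; pred: 14+0-2=12
Step 15: prey: 4+1-0=5; pred: 12+0-2=10
No extinction within 15 steps

Answer: 16 both-alive 5 10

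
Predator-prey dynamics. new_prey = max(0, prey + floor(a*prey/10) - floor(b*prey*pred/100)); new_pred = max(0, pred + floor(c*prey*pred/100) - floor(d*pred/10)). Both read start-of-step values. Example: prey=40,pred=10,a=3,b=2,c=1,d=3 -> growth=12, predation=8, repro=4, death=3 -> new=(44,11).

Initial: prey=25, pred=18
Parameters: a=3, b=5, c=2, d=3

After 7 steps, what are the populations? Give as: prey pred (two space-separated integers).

Answer: 0 4

Derivation:
Step 1: prey: 25+7-22=10; pred: 18+9-5=22
Step 2: prey: 10+3-11=2; pred: 22+4-6=20
Step 3: prey: 2+0-2=0; pred: 20+0-6=14
Step 4: prey: 0+0-0=0; pred: 14+0-4=10
Step 5: prey: 0+0-0=0; pred: 10+0-3=7
Step 6: prey: 0+0-0=0; pred: 7+0-2=5
Step 7: prey: 0+0-0=0; pred: 5+0-1=4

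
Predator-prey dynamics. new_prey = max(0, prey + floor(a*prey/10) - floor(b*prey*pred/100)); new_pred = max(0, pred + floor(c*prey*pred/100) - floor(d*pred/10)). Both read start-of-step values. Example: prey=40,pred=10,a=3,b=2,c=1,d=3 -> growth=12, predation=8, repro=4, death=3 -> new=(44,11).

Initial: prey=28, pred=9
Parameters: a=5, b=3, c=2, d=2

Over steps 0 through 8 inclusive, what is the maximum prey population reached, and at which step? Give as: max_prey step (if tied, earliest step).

Answer: 39 2

Derivation:
Step 1: prey: 28+14-7=35; pred: 9+5-1=13
Step 2: prey: 35+17-13=39; pred: 13+9-2=20
Step 3: prey: 39+19-23=35; pred: 20+15-4=31
Step 4: prey: 35+17-32=20; pred: 31+21-6=46
Step 5: prey: 20+10-27=3; pred: 46+18-9=55
Step 6: prey: 3+1-4=0; pred: 55+3-11=47
Step 7: prey: 0+0-0=0; pred: 47+0-9=38
Step 8: prey: 0+0-0=0; pred: 38+0-7=31
Max prey = 39 at step 2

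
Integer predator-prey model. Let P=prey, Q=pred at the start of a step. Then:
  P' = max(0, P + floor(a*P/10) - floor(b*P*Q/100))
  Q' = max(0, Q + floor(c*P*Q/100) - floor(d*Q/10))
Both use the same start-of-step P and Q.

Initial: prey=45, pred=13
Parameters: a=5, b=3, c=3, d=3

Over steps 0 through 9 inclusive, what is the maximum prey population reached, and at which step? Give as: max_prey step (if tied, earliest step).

Step 1: prey: 45+22-17=50; pred: 13+17-3=27
Step 2: prey: 50+25-40=35; pred: 27+40-8=59
Step 3: prey: 35+17-61=0; pred: 59+61-17=103
Step 4: prey: 0+0-0=0; pred: 103+0-30=73
Step 5: prey: 0+0-0=0; pred: 73+0-21=52
Step 6: prey: 0+0-0=0; pred: 52+0-15=37
Step 7: prey: 0+0-0=0; pred: 37+0-11=26
Step 8: prey: 0+0-0=0; pred: 26+0-7=19
Step 9: prey: 0+0-0=0; pred: 19+0-5=14
Max prey = 50 at step 1

Answer: 50 1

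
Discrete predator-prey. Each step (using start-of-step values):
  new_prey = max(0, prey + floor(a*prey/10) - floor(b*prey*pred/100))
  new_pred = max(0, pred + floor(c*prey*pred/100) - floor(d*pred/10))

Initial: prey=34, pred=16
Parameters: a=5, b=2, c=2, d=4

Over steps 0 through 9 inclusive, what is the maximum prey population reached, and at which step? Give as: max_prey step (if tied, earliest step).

Step 1: prey: 34+17-10=41; pred: 16+10-6=20
Step 2: prey: 41+20-16=45; pred: 20+16-8=28
Step 3: prey: 45+22-25=42; pred: 28+25-11=42
Step 4: prey: 42+21-35=28; pred: 42+35-16=61
Step 5: prey: 28+14-34=8; pred: 61+34-24=71
Step 6: prey: 8+4-11=1; pred: 71+11-28=54
Step 7: prey: 1+0-1=0; pred: 54+1-21=34
Step 8: prey: 0+0-0=0; pred: 34+0-13=21
Step 9: prey: 0+0-0=0; pred: 21+0-8=13
Max prey = 45 at step 2

Answer: 45 2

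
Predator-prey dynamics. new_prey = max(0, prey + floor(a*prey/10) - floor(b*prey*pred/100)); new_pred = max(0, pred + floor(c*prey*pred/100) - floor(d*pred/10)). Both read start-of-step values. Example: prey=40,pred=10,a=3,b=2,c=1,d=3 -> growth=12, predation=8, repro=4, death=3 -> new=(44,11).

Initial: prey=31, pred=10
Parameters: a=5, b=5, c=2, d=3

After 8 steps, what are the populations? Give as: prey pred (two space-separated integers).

Answer: 1 7

Derivation:
Step 1: prey: 31+15-15=31; pred: 10+6-3=13
Step 2: prey: 31+15-20=26; pred: 13+8-3=18
Step 3: prey: 26+13-23=16; pred: 18+9-5=22
Step 4: prey: 16+8-17=7; pred: 22+7-6=23
Step 5: prey: 7+3-8=2; pred: 23+3-6=20
Step 6: prey: 2+1-2=1; pred: 20+0-6=14
Step 7: prey: 1+0-0=1; pred: 14+0-4=10
Step 8: prey: 1+0-0=1; pred: 10+0-3=7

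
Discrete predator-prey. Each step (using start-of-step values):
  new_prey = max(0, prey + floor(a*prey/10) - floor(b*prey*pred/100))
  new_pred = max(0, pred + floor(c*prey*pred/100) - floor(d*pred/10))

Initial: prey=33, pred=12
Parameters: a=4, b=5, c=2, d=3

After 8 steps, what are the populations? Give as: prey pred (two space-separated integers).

Answer: 1 5

Derivation:
Step 1: prey: 33+13-19=27; pred: 12+7-3=16
Step 2: prey: 27+10-21=16; pred: 16+8-4=20
Step 3: prey: 16+6-16=6; pred: 20+6-6=20
Step 4: prey: 6+2-6=2; pred: 20+2-6=16
Step 5: prey: 2+0-1=1; pred: 16+0-4=12
Step 6: prey: 1+0-0=1; pred: 12+0-3=9
Step 7: prey: 1+0-0=1; pred: 9+0-2=7
Step 8: prey: 1+0-0=1; pred: 7+0-2=5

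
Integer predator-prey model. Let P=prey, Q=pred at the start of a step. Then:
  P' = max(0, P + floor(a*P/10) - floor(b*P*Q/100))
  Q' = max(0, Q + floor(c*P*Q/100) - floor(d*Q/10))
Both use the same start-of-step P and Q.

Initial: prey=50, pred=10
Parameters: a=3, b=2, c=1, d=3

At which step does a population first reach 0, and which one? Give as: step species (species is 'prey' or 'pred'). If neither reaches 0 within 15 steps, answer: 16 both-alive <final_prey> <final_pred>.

Answer: 16 both-alive 12 4

Derivation:
Step 1: prey: 50+15-10=55; pred: 10+5-3=12
Step 2: prey: 55+16-13=58; pred: 12+6-3=15
Step 3: prey: 58+17-17=58; pred: 15+8-4=19
Step 4: prey: 58+17-22=53; pred: 19+11-5=25
Step 5: prey: 53+15-26=42; pred: 25+13-7=31
Step 6: prey: 42+12-26=28; pred: 31+13-9=35
Step 7: prey: 28+8-19=17; pred: 35+9-10=34
Step 8: prey: 17+5-11=11; pred: 34+5-10=29
Step 9: prey: 11+3-6=8; pred: 29+3-8=24
Step 10: prey: 8+2-3=7; pred: 24+1-7=18
Step 11: prey: 7+2-2=7; pred: 18+1-5=14
Step 12: prey: 7+2-1=8; pred: 14+0-4=10
Step 13: prey: 8+2-1=9; pred: 10+0-3=7
Step 14: prey: 9+2-1=10; pred: 7+0-2=5
Step 15: prey: 10+3-1=12; pred: 5+0-1=4
No extinction within 15 steps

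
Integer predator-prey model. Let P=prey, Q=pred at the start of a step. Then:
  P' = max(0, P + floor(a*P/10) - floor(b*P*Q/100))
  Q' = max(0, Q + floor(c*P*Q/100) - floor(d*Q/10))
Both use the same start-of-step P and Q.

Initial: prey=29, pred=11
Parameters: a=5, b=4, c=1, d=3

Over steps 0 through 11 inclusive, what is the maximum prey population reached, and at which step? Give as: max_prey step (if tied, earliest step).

Answer: 40 6

Derivation:
Step 1: prey: 29+14-12=31; pred: 11+3-3=11
Step 2: prey: 31+15-13=33; pred: 11+3-3=11
Step 3: prey: 33+16-14=35; pred: 11+3-3=11
Step 4: prey: 35+17-15=37; pred: 11+3-3=11
Step 5: prey: 37+18-16=39; pred: 11+4-3=12
Step 6: prey: 39+19-18=40; pred: 12+4-3=13
Step 7: prey: 40+20-20=40; pred: 13+5-3=15
Step 8: prey: 40+20-24=36; pred: 15+6-4=17
Step 9: prey: 36+18-24=30; pred: 17+6-5=18
Step 10: prey: 30+15-21=24; pred: 18+5-5=18
Step 11: prey: 24+12-17=19; pred: 18+4-5=17
Max prey = 40 at step 6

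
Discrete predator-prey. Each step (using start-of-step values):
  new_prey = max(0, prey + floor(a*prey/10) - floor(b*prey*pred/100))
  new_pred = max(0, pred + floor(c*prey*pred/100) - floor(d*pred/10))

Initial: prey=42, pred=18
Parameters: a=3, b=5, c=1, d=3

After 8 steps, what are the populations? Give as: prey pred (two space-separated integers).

Step 1: prey: 42+12-37=17; pred: 18+7-5=20
Step 2: prey: 17+5-17=5; pred: 20+3-6=17
Step 3: prey: 5+1-4=2; pred: 17+0-5=12
Step 4: prey: 2+0-1=1; pred: 12+0-3=9
Step 5: prey: 1+0-0=1; pred: 9+0-2=7
Step 6: prey: 1+0-0=1; pred: 7+0-2=5
Step 7: prey: 1+0-0=1; pred: 5+0-1=4
Step 8: prey: 1+0-0=1; pred: 4+0-1=3

Answer: 1 3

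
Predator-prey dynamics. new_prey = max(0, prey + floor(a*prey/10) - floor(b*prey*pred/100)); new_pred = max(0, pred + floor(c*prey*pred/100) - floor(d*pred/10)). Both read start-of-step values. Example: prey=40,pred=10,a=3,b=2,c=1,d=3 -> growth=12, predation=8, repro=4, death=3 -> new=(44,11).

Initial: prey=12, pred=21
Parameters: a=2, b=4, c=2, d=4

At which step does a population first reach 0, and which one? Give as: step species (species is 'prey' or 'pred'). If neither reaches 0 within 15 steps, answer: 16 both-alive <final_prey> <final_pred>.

Answer: 16 both-alive 2 2

Derivation:
Step 1: prey: 12+2-10=4; pred: 21+5-8=18
Step 2: prey: 4+0-2=2; pred: 18+1-7=12
Step 3: prey: 2+0-0=2; pred: 12+0-4=8
Step 4: prey: 2+0-0=2; pred: 8+0-3=5
Step 5: prey: 2+0-0=2; pred: 5+0-2=3
Step 6: prey: 2+0-0=2; pred: 3+0-1=2
Step 7: prey: 2+0-0=2; pred: 2+0-0=2
Steps 8-15: state stable at prey=2, pred=2 (no change)
No extinction within 15 steps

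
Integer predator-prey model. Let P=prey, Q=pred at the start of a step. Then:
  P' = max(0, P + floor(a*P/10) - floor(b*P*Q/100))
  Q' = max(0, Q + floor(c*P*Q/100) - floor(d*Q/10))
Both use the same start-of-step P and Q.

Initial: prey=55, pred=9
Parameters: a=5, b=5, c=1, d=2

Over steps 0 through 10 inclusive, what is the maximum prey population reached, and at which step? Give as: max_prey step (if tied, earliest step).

Step 1: prey: 55+27-24=58; pred: 9+4-1=12
Step 2: prey: 58+29-34=53; pred: 12+6-2=16
Step 3: prey: 53+26-42=37; pred: 16+8-3=21
Step 4: prey: 37+18-38=17; pred: 21+7-4=24
Step 5: prey: 17+8-20=5; pred: 24+4-4=24
Step 6: prey: 5+2-6=1; pred: 24+1-4=21
Step 7: prey: 1+0-1=0; pred: 21+0-4=17
Step 8: prey: 0+0-0=0; pred: 17+0-3=14
Step 9: prey: 0+0-0=0; pred: 14+0-2=12
Step 10: prey: 0+0-0=0; pred: 12+0-2=10
Max prey = 58 at step 1

Answer: 58 1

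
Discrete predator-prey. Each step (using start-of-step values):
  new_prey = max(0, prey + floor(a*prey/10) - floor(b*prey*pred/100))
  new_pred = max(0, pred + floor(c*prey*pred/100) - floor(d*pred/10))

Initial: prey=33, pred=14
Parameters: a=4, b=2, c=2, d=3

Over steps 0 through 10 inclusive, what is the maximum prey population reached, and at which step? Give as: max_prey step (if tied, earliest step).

Step 1: prey: 33+13-9=37; pred: 14+9-4=19
Step 2: prey: 37+14-14=37; pred: 19+14-5=28
Step 3: prey: 37+14-20=31; pred: 28+20-8=40
Step 4: prey: 31+12-24=19; pred: 40+24-12=52
Step 5: prey: 19+7-19=7; pred: 52+19-15=56
Step 6: prey: 7+2-7=2; pred: 56+7-16=47
Step 7: prey: 2+0-1=1; pred: 47+1-14=34
Step 8: prey: 1+0-0=1; pred: 34+0-10=24
Step 9: prey: 1+0-0=1; pred: 24+0-7=17
Step 10: prey: 1+0-0=1; pred: 17+0-5=12
Max prey = 37 at step 1

Answer: 37 1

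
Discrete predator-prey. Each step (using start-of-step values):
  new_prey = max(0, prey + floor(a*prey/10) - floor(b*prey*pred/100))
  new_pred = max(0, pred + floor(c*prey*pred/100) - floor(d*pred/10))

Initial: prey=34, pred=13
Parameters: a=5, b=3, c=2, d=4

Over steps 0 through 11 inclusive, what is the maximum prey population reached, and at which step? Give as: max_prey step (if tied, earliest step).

Step 1: prey: 34+17-13=38; pred: 13+8-5=16
Step 2: prey: 38+19-18=39; pred: 16+12-6=22
Step 3: prey: 39+19-25=33; pred: 22+17-8=31
Step 4: prey: 33+16-30=19; pred: 31+20-12=39
Step 5: prey: 19+9-22=6; pred: 39+14-15=38
Step 6: prey: 6+3-6=3; pred: 38+4-15=27
Step 7: prey: 3+1-2=2; pred: 27+1-10=18
Step 8: prey: 2+1-1=2; pred: 18+0-7=11
Step 9: prey: 2+1-0=3; pred: 11+0-4=7
Step 10: prey: 3+1-0=4; pred: 7+0-2=5
Step 11: prey: 4+2-0=6; pred: 5+0-2=3
Max prey = 39 at step 2

Answer: 39 2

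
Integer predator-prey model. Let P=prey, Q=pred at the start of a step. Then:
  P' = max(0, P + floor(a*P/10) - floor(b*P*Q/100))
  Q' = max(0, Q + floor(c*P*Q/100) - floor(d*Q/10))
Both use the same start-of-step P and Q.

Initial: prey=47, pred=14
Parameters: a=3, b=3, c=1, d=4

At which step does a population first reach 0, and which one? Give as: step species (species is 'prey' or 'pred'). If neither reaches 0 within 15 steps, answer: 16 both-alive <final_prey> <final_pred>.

Step 1: prey: 47+14-19=42; pred: 14+6-5=15
Step 2: prey: 42+12-18=36; pred: 15+6-6=15
Step 3: prey: 36+10-16=30; pred: 15+5-6=14
Step 4: prey: 30+9-12=27; pred: 14+4-5=13
Step 5: prey: 27+8-10=25; pred: 13+3-5=11
Step 6: prey: 25+7-8=24; pred: 11+2-4=9
Step 7: prey: 24+7-6=25; pred: 9+2-3=8
Step 8: prey: 25+7-6=26; pred: 8+2-3=7
Step 9: prey: 26+7-5=28; pred: 7+1-2=6
Step 10: prey: 28+8-5=31; pred: 6+1-2=5
Step 11: prey: 31+9-4=36; pred: 5+1-2=4
Step 12: prey: 36+10-4=42; pred: 4+1-1=4
Step 13: prey: 42+12-5=49; pred: 4+1-1=4
Step 14: prey: 49+14-5=58; pred: 4+1-1=4
Step 15: prey: 58+17-6=69; pred: 4+2-1=5
No extinction within 15 steps

Answer: 16 both-alive 69 5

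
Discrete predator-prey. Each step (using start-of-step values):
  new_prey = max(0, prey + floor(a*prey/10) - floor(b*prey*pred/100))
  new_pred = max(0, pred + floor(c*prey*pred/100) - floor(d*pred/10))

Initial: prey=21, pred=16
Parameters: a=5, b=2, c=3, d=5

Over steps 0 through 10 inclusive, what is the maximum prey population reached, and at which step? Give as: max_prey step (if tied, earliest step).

Answer: 30 3

Derivation:
Step 1: prey: 21+10-6=25; pred: 16+10-8=18
Step 2: prey: 25+12-9=28; pred: 18+13-9=22
Step 3: prey: 28+14-12=30; pred: 22+18-11=29
Step 4: prey: 30+15-17=28; pred: 29+26-14=41
Step 5: prey: 28+14-22=20; pred: 41+34-20=55
Step 6: prey: 20+10-22=8; pred: 55+33-27=61
Step 7: prey: 8+4-9=3; pred: 61+14-30=45
Step 8: prey: 3+1-2=2; pred: 45+4-22=27
Step 9: prey: 2+1-1=2; pred: 27+1-13=15
Step 10: prey: 2+1-0=3; pred: 15+0-7=8
Max prey = 30 at step 3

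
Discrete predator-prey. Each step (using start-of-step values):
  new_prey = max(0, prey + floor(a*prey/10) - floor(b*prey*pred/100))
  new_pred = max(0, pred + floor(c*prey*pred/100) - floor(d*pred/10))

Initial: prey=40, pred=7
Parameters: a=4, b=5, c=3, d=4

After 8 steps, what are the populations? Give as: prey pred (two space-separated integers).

Step 1: prey: 40+16-14=42; pred: 7+8-2=13
Step 2: prey: 42+16-27=31; pred: 13+16-5=24
Step 3: prey: 31+12-37=6; pred: 24+22-9=37
Step 4: prey: 6+2-11=0; pred: 37+6-14=29
Step 5: prey: 0+0-0=0; pred: 29+0-11=18
Step 6: prey: 0+0-0=0; pred: 18+0-7=11
Step 7: prey: 0+0-0=0; pred: 11+0-4=7
Step 8: prey: 0+0-0=0; pred: 7+0-2=5

Answer: 0 5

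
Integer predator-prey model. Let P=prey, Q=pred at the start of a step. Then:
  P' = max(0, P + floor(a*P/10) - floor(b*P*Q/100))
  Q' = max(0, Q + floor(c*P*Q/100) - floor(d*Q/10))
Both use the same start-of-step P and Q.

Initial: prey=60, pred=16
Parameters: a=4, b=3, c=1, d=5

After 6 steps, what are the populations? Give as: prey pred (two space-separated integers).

Step 1: prey: 60+24-28=56; pred: 16+9-8=17
Step 2: prey: 56+22-28=50; pred: 17+9-8=18
Step 3: prey: 50+20-27=43; pred: 18+9-9=18
Step 4: prey: 43+17-23=37; pred: 18+7-9=16
Step 5: prey: 37+14-17=34; pred: 16+5-8=13
Step 6: prey: 34+13-13=34; pred: 13+4-6=11

Answer: 34 11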